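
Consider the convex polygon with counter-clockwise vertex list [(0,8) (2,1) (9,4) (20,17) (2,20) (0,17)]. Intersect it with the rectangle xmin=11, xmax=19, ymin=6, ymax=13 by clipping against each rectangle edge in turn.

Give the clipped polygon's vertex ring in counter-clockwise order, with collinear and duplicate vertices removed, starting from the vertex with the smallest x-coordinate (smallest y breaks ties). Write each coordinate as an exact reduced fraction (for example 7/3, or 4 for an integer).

1. After x ≥ 11: [(11,70/11) (20,17) (11,37/2)]
2. After x ≤ 19: [(11,70/11) (19,174/11) (19,103/6) (11,37/2)]
3. After y ≥ 6: [(11,70/11) (19,174/11) (19,103/6) (11,37/2)]
4. After y ≤ 13: [(11,13) (11,70/11) (216/13,13)]
5. Canonical ring: [(11,70/11) (216/13,13) (11,13)]

Clipped polygon: [(11,70/11) (216/13,13) (11,13)]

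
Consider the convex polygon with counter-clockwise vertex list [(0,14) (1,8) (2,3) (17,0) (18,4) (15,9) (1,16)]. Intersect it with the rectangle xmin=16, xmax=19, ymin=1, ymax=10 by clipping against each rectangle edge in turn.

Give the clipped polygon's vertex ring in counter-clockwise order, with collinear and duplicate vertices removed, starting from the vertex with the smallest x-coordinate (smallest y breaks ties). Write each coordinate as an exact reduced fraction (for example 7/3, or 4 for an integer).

1. After x ≥ 16: [(16,1/5) (17,0) (18,4) (16,22/3)]
2. After x ≤ 19: [(16,1/5) (17,0) (18,4) (16,22/3)]
3. After y ≥ 1: [(16,1) (69/4,1) (18,4) (16,22/3)]
4. After y ≤ 10: [(16,1) (69/4,1) (18,4) (16,22/3)]
5. Canonical ring: [(16,1) (69/4,1) (18,4) (16,22/3)]

Clipped polygon: [(16,1) (69/4,1) (18,4) (16,22/3)]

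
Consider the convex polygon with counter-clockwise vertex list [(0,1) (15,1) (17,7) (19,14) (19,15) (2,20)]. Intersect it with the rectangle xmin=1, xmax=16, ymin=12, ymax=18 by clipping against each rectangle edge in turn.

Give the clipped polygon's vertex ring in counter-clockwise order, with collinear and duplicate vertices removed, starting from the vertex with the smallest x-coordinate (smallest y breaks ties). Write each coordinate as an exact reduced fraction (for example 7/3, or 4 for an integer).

1. After x ≥ 1: [(1,21/2) (1,1) (15,1) (17,7) (19,14) (19,15) (2,20)]
2. After x ≤ 16: [(1,21/2) (1,1) (15,1) (16,4) (16,270/17) (2,20)]
3. After y ≥ 12: [(22/19,12) (16,12) (16,270/17) (2,20)]
4. After y ≤ 18: [(34/19,18) (22/19,12) (16,12) (16,270/17) (44/5,18)]
5. Canonical ring: [(22/19,12) (16,12) (16,270/17) (44/5,18) (34/19,18)]

Clipped polygon: [(22/19,12) (16,12) (16,270/17) (44/5,18) (34/19,18)]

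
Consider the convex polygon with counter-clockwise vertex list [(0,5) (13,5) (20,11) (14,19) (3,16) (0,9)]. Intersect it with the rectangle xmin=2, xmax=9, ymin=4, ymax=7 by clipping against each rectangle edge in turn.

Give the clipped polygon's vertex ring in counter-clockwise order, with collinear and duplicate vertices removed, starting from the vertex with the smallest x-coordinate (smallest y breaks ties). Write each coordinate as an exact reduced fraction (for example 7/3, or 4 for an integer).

Clipped polygon: [(2,5) (9,5) (9,7) (2,7)]

1. After x ≥ 2: [(2,5) (13,5) (20,11) (14,19) (3,16) (2,41/3)]
2. After x ≤ 9: [(2,5) (9,5) (9,194/11) (3,16) (2,41/3)]
3. After y ≥ 4: [(2,5) (9,5) (9,194/11) (3,16) (2,41/3)]
4. After y ≤ 7: [(2,7) (2,5) (9,5) (9,7)]
5. Canonical ring: [(2,5) (9,5) (9,7) (2,7)]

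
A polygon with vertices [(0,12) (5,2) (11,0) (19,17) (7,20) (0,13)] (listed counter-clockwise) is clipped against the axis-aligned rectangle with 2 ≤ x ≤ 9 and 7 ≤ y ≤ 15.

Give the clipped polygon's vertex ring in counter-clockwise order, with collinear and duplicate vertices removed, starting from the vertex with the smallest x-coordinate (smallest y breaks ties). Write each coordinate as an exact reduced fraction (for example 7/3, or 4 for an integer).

1. After x ≥ 2: [(2,8) (5,2) (11,0) (19,17) (7,20) (2,15)]
2. After x ≤ 9: [(2,8) (5,2) (9,2/3) (9,39/2) (7,20) (2,15)]
3. After y ≥ 7: [(2,8) (5/2,7) (9,7) (9,39/2) (7,20) (2,15)]
4. After y ≤ 15: [(2,8) (5/2,7) (9,7) (9,15) (2,15) (2,15)]
5. Canonical ring: [(2,8) (5/2,7) (9,7) (9,15) (2,15)]

Clipped polygon: [(2,8) (5/2,7) (9,7) (9,15) (2,15)]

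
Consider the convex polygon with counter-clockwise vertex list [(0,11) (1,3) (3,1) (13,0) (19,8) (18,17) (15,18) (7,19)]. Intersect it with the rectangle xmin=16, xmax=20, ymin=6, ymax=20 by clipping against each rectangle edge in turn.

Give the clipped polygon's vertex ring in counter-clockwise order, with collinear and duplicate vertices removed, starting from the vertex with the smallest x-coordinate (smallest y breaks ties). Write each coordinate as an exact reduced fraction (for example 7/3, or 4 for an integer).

Clipped polygon: [(16,6) (35/2,6) (19,8) (18,17) (16,53/3)]

1. After x ≥ 16: [(16,4) (19,8) (18,17) (16,53/3)]
2. After x ≤ 20: [(16,4) (19,8) (18,17) (16,53/3)]
3. After y ≥ 6: [(16,6) (35/2,6) (19,8) (18,17) (16,53/3)]
4. After y ≤ 20: [(16,6) (35/2,6) (19,8) (18,17) (16,53/3)]
5. Canonical ring: [(16,6) (35/2,6) (19,8) (18,17) (16,53/3)]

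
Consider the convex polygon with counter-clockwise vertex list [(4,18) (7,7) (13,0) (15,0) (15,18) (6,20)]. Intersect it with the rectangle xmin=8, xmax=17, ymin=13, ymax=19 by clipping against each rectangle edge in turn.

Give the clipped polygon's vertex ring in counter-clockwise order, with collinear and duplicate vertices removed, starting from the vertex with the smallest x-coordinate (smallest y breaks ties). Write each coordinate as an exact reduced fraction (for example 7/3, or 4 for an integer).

1. After x ≥ 8: [(8,35/6) (13,0) (15,0) (15,18) (8,176/9)]
2. After x ≤ 17: [(8,35/6) (13,0) (15,0) (15,18) (8,176/9)]
3. After y ≥ 13: [(8,13) (15,13) (15,18) (8,176/9)]
4. After y ≤ 19: [(8,19) (8,13) (15,13) (15,18) (21/2,19)]
5. Canonical ring: [(8,13) (15,13) (15,18) (21/2,19) (8,19)]

Clipped polygon: [(8,13) (15,13) (15,18) (21/2,19) (8,19)]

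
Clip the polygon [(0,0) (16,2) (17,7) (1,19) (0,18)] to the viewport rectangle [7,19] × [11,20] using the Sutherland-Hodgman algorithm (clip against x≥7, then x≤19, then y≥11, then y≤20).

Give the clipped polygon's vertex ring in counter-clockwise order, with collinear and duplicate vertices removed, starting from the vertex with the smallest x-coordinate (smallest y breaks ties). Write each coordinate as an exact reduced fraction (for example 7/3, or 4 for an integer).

Clipped polygon: [(7,11) (35/3,11) (7,29/2)]

1. After x ≥ 7: [(7,7/8) (16,2) (17,7) (7,29/2)]
2. After x ≤ 19: [(7,7/8) (16,2) (17,7) (7,29/2)]
3. After y ≥ 11: [(7,11) (35/3,11) (7,29/2)]
4. After y ≤ 20: [(7,11) (35/3,11) (7,29/2)]
5. Canonical ring: [(7,11) (35/3,11) (7,29/2)]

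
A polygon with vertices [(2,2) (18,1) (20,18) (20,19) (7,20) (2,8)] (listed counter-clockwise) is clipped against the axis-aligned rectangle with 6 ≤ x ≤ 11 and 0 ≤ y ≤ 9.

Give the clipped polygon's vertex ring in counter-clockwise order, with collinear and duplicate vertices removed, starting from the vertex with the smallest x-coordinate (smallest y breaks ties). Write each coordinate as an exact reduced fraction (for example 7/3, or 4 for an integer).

1. After x ≥ 6: [(6,7/4) (18,1) (20,18) (20,19) (7,20) (6,88/5)]
2. After x ≤ 11: [(6,7/4) (11,23/16) (11,256/13) (7,20) (6,88/5)]
3. After y ≥ 0: [(6,7/4) (11,23/16) (11,256/13) (7,20) (6,88/5)]
4. After y ≤ 9: [(6,9) (6,7/4) (11,23/16) (11,9)]
5. Canonical ring: [(6,7/4) (11,23/16) (11,9) (6,9)]

Clipped polygon: [(6,7/4) (11,23/16) (11,9) (6,9)]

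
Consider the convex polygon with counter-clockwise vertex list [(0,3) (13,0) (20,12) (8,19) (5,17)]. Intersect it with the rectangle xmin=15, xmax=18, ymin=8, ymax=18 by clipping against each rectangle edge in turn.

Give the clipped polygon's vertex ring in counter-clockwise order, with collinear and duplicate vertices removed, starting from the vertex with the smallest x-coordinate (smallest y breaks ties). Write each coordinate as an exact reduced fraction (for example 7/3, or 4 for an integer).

Clipped polygon: [(15,8) (53/3,8) (18,60/7) (18,79/6) (15,179/12)]

1. After x ≥ 15: [(15,24/7) (20,12) (15,179/12)]
2. After x ≤ 18: [(15,24/7) (18,60/7) (18,79/6) (15,179/12)]
3. After y ≥ 8: [(15,8) (53/3,8) (18,60/7) (18,79/6) (15,179/12)]
4. After y ≤ 18: [(15,8) (53/3,8) (18,60/7) (18,79/6) (15,179/12)]
5. Canonical ring: [(15,8) (53/3,8) (18,60/7) (18,79/6) (15,179/12)]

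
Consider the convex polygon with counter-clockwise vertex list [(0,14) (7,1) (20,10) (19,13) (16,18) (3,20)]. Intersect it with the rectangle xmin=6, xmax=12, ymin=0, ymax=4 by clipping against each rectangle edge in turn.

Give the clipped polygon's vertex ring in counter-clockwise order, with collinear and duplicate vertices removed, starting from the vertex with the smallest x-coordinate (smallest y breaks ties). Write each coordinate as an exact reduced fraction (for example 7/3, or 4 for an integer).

Clipped polygon: [(6,20/7) (7,1) (34/3,4) (6,4)]

1. After x ≥ 6: [(6,20/7) (7,1) (20,10) (19,13) (16,18) (6,254/13)]
2. After x ≤ 12: [(6,20/7) (7,1) (12,58/13) (12,242/13) (6,254/13)]
3. After y ≥ 0: [(6,20/7) (7,1) (12,58/13) (12,242/13) (6,254/13)]
4. After y ≤ 4: [(6,4) (6,20/7) (7,1) (34/3,4)]
5. Canonical ring: [(6,20/7) (7,1) (34/3,4) (6,4)]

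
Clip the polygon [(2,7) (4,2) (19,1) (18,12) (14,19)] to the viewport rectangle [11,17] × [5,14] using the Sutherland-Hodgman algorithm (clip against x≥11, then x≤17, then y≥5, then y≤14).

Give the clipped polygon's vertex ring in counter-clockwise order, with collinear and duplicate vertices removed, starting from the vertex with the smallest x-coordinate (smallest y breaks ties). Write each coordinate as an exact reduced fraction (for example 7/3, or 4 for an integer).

1. After x ≥ 11: [(11,16) (11,23/15) (19,1) (18,12) (14,19)]
2. After x ≤ 17: [(11,16) (11,23/15) (17,17/15) (17,55/4) (14,19)]
3. After y ≥ 5: [(11,16) (11,5) (17,5) (17,55/4) (14,19)]
4. After y ≤ 14: [(11,14) (11,5) (17,5) (17,55/4) (118/7,14)]
5. Canonical ring: [(11,5) (17,5) (17,55/4) (118/7,14) (11,14)]

Clipped polygon: [(11,5) (17,5) (17,55/4) (118/7,14) (11,14)]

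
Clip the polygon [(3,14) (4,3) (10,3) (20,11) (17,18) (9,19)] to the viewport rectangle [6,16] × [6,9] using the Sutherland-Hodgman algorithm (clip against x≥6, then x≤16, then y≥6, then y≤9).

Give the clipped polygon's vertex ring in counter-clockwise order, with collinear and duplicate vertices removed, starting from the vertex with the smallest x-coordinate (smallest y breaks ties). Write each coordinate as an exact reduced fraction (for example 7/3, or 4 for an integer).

1. After x ≥ 6: [(6,33/2) (6,3) (10,3) (20,11) (17,18) (9,19)]
2. After x ≤ 16: [(6,33/2) (6,3) (10,3) (16,39/5) (16,145/8) (9,19)]
3. After y ≥ 6: [(6,33/2) (6,6) (55/4,6) (16,39/5) (16,145/8) (9,19)]
4. After y ≤ 9: [(6,9) (6,6) (55/4,6) (16,39/5) (16,9)]
5. Canonical ring: [(6,6) (55/4,6) (16,39/5) (16,9) (6,9)]

Clipped polygon: [(6,6) (55/4,6) (16,39/5) (16,9) (6,9)]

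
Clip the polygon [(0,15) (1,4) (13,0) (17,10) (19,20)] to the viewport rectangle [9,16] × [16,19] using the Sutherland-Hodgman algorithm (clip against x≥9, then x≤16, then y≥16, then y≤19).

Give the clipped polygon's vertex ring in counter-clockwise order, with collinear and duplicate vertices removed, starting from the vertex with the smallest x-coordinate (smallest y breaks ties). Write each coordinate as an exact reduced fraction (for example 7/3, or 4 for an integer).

Clipped polygon: [(9,16) (16,16) (16,19) (76/5,19) (9,330/19)]

1. After x ≥ 9: [(9,330/19) (9,4/3) (13,0) (17,10) (19,20)]
2. After x ≤ 16: [(16,365/19) (9,330/19) (9,4/3) (13,0) (16,15/2)]
3. After y ≥ 16: [(16,16) (16,365/19) (9,330/19) (9,16)]
4. After y ≤ 19: [(16,16) (16,19) (76/5,19) (9,330/19) (9,16)]
5. Canonical ring: [(9,16) (16,16) (16,19) (76/5,19) (9,330/19)]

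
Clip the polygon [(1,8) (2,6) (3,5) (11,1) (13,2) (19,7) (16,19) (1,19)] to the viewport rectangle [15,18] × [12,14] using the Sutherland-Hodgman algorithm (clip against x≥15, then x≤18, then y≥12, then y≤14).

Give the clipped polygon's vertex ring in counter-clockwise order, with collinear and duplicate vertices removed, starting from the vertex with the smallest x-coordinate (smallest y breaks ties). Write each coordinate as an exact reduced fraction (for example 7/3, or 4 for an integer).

1. After x ≥ 15: [(15,11/3) (19,7) (16,19) (15,19)]
2. After x ≤ 18: [(15,11/3) (18,37/6) (18,11) (16,19) (15,19)]
3. After y ≥ 12: [(15,12) (71/4,12) (16,19) (15,19)]
4. After y ≤ 14: [(15,14) (15,12) (71/4,12) (69/4,14)]
5. Canonical ring: [(15,12) (71/4,12) (69/4,14) (15,14)]

Clipped polygon: [(15,12) (71/4,12) (69/4,14) (15,14)]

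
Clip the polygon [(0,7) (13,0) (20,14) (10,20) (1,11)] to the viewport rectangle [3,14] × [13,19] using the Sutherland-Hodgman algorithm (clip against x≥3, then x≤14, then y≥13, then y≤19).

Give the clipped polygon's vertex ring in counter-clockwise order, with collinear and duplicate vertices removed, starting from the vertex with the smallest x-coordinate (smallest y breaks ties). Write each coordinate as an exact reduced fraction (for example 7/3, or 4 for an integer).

1. After x ≥ 3: [(3,70/13) (13,0) (20,14) (10,20) (3,13)]
2. After x ≤ 14: [(3,70/13) (13,0) (14,2) (14,88/5) (10,20) (3,13)]
3. After y ≥ 13: [(3,13) (14,13) (14,88/5) (10,20) (3,13)]
4. After y ≤ 19: [(3,13) (14,13) (14,88/5) (35/3,19) (9,19) (3,13)]
5. Canonical ring: [(3,13) (14,13) (14,88/5) (35/3,19) (9,19)]

Clipped polygon: [(3,13) (14,13) (14,88/5) (35/3,19) (9,19)]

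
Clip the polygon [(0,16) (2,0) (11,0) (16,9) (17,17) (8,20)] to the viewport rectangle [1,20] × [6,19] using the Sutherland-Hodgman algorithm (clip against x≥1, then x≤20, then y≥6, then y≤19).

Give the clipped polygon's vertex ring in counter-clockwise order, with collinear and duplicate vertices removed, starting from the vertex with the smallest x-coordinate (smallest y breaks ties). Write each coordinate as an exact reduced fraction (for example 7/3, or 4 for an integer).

1. After x ≥ 1: [(1,33/2) (1,8) (2,0) (11,0) (16,9) (17,17) (8,20)]
2. After x ≤ 20: [(1,33/2) (1,8) (2,0) (11,0) (16,9) (17,17) (8,20)]
3. After y ≥ 6: [(1,33/2) (1,8) (5/4,6) (43/3,6) (16,9) (17,17) (8,20)]
4. After y ≤ 19: [(6,19) (1,33/2) (1,8) (5/4,6) (43/3,6) (16,9) (17,17) (11,19)]
5. Canonical ring: [(1,8) (5/4,6) (43/3,6) (16,9) (17,17) (11,19) (6,19) (1,33/2)]

Clipped polygon: [(1,8) (5/4,6) (43/3,6) (16,9) (17,17) (11,19) (6,19) (1,33/2)]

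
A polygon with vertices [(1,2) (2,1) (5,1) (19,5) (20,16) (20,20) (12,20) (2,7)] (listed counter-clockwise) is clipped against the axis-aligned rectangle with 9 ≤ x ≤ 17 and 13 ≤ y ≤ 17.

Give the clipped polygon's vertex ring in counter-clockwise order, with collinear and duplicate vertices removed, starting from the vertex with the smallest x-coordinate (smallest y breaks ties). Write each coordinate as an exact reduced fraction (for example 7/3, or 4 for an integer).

Clipped polygon: [(9,13) (17,13) (17,17) (126/13,17) (9,161/10)]

1. After x ≥ 9: [(9,15/7) (19,5) (20,16) (20,20) (12,20) (9,161/10)]
2. After x ≤ 17: [(9,15/7) (17,31/7) (17,20) (12,20) (9,161/10)]
3. After y ≥ 13: [(9,13) (17,13) (17,20) (12,20) (9,161/10)]
4. After y ≤ 17: [(9,13) (17,13) (17,17) (126/13,17) (9,161/10)]
5. Canonical ring: [(9,13) (17,13) (17,17) (126/13,17) (9,161/10)]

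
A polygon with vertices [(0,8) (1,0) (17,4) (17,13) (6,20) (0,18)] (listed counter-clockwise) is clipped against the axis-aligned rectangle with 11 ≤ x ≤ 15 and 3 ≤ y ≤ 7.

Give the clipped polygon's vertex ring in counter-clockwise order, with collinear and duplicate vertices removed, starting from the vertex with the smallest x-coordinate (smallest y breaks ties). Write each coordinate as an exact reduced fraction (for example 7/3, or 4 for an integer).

Clipped polygon: [(11,3) (13,3) (15,7/2) (15,7) (11,7)]

1. After x ≥ 11: [(11,5/2) (17,4) (17,13) (11,185/11)]
2. After x ≤ 15: [(11,5/2) (15,7/2) (15,157/11) (11,185/11)]
3. After y ≥ 3: [(11,3) (13,3) (15,7/2) (15,157/11) (11,185/11)]
4. After y ≤ 7: [(11,7) (11,3) (13,3) (15,7/2) (15,7)]
5. Canonical ring: [(11,3) (13,3) (15,7/2) (15,7) (11,7)]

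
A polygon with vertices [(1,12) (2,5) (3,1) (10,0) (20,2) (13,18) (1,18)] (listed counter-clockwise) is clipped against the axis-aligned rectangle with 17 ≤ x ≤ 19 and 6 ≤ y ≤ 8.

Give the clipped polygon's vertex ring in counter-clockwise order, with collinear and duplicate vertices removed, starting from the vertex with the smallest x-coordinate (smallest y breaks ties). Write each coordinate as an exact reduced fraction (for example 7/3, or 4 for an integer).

1. After x ≥ 17: [(17,7/5) (20,2) (17,62/7)]
2. After x ≤ 19: [(17,7/5) (19,9/5) (19,30/7) (17,62/7)]
3. After y ≥ 6: [(17,6) (73/4,6) (17,62/7)]
4. After y ≤ 8: [(17,8) (17,6) (73/4,6) (139/8,8)]
5. Canonical ring: [(17,6) (73/4,6) (139/8,8) (17,8)]

Clipped polygon: [(17,6) (73/4,6) (139/8,8) (17,8)]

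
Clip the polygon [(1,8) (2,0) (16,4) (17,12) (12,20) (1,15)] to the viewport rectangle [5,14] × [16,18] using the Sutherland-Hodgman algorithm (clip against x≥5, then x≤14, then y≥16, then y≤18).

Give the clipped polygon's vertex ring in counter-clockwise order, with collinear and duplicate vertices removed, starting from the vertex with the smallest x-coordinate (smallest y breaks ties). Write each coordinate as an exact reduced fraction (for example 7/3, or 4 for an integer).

Clipped polygon: [(5,16) (14,16) (14,84/5) (53/4,18) (38/5,18) (5,185/11)]

1. After x ≥ 5: [(5,6/7) (16,4) (17,12) (12,20) (5,185/11)]
2. After x ≤ 14: [(5,6/7) (14,24/7) (14,84/5) (12,20) (5,185/11)]
3. After y ≥ 16: [(5,16) (14,16) (14,84/5) (12,20) (5,185/11)]
4. After y ≤ 18: [(5,16) (14,16) (14,84/5) (53/4,18) (38/5,18) (5,185/11)]
5. Canonical ring: [(5,16) (14,16) (14,84/5) (53/4,18) (38/5,18) (5,185/11)]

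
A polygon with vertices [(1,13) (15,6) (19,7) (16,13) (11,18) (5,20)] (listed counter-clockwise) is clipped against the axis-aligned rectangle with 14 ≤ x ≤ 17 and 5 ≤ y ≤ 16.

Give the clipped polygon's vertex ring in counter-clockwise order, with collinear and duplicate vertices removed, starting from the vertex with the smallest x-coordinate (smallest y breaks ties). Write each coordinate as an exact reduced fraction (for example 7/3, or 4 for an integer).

1. After x ≥ 14: [(14,13/2) (15,6) (19,7) (16,13) (14,15)]
2. After x ≤ 17: [(14,13/2) (15,6) (17,13/2) (17,11) (16,13) (14,15)]
3. After y ≥ 5: [(14,13/2) (15,6) (17,13/2) (17,11) (16,13) (14,15)]
4. After y ≤ 16: [(14,13/2) (15,6) (17,13/2) (17,11) (16,13) (14,15)]
5. Canonical ring: [(14,13/2) (15,6) (17,13/2) (17,11) (16,13) (14,15)]

Clipped polygon: [(14,13/2) (15,6) (17,13/2) (17,11) (16,13) (14,15)]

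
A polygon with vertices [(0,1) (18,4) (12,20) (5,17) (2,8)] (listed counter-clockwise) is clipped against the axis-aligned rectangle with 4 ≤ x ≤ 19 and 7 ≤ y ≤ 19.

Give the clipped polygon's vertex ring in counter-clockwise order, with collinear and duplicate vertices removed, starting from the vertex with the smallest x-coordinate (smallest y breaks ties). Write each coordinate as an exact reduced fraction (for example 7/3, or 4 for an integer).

1. After x ≥ 4: [(4,5/3) (18,4) (12,20) (5,17) (4,14)]
2. After x ≤ 19: [(4,5/3) (18,4) (12,20) (5,17) (4,14)]
3. After y ≥ 7: [(4,7) (135/8,7) (12,20) (5,17) (4,14)]
4. After y ≤ 19: [(4,7) (135/8,7) (99/8,19) (29/3,19) (5,17) (4,14)]
5. Canonical ring: [(4,7) (135/8,7) (99/8,19) (29/3,19) (5,17) (4,14)]

Clipped polygon: [(4,7) (135/8,7) (99/8,19) (29/3,19) (5,17) (4,14)]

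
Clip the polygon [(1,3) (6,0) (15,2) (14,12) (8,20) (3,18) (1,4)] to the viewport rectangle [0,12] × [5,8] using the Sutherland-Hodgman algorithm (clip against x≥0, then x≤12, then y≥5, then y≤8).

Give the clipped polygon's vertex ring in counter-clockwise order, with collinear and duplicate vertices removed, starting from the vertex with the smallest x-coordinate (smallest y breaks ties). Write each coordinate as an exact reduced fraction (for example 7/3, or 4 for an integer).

1. After x ≥ 0: [(1,3) (6,0) (15,2) (14,12) (8,20) (3,18) (1,4)]
2. After x ≤ 12: [(1,3) (6,0) (12,4/3) (12,44/3) (8,20) (3,18) (1,4)]
3. After y ≥ 5: [(12,5) (12,44/3) (8,20) (3,18) (8/7,5)]
4. After y ≤ 8: [(12,5) (12,8) (11/7,8) (8/7,5)]
5. Canonical ring: [(8/7,5) (12,5) (12,8) (11/7,8)]

Clipped polygon: [(8/7,5) (12,5) (12,8) (11/7,8)]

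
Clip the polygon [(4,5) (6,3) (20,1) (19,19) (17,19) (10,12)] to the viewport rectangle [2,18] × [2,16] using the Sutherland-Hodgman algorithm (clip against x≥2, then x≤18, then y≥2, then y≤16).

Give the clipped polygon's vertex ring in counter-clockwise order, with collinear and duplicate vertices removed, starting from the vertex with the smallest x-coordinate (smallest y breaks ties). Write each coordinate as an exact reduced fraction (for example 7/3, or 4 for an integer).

1. After x ≥ 2: [(4,5) (6,3) (20,1) (19,19) (17,19) (10,12)]
2. After x ≤ 18: [(4,5) (6,3) (18,9/7) (18,19) (17,19) (10,12)]
3. After y ≥ 2: [(4,5) (6,3) (13,2) (18,2) (18,19) (17,19) (10,12)]
4. After y ≤ 16: [(4,5) (6,3) (13,2) (18,2) (18,16) (14,16) (10,12)]
5. Canonical ring: [(4,5) (6,3) (13,2) (18,2) (18,16) (14,16) (10,12)]

Clipped polygon: [(4,5) (6,3) (13,2) (18,2) (18,16) (14,16) (10,12)]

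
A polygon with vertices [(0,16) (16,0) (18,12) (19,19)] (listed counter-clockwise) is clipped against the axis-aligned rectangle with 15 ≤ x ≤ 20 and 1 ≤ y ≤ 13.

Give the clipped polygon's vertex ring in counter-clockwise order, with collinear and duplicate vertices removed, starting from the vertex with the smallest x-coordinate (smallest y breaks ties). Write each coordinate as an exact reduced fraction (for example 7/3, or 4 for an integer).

1. After x ≥ 15: [(15,349/19) (15,1) (16,0) (18,12) (19,19)]
2. After x ≤ 20: [(15,349/19) (15,1) (16,0) (18,12) (19,19)]
3. After y ≥ 1: [(15,349/19) (15,1) (15,1) (97/6,1) (18,12) (19,19)]
4. After y ≤ 13: [(15,13) (15,1) (15,1) (97/6,1) (18,12) (127/7,13)]
5. Canonical ring: [(15,1) (97/6,1) (18,12) (127/7,13) (15,13)]

Clipped polygon: [(15,1) (97/6,1) (18,12) (127/7,13) (15,13)]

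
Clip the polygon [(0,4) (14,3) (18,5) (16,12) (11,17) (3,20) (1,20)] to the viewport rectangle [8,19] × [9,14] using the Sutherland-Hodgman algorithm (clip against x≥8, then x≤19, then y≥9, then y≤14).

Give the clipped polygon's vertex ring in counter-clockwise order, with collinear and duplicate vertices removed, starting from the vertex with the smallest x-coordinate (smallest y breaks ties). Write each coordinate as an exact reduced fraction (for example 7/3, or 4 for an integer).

1. After x ≥ 8: [(8,24/7) (14,3) (18,5) (16,12) (11,17) (8,145/8)]
2. After x ≤ 19: [(8,24/7) (14,3) (18,5) (16,12) (11,17) (8,145/8)]
3. After y ≥ 9: [(8,9) (118/7,9) (16,12) (11,17) (8,145/8)]
4. After y ≤ 14: [(8,14) (8,9) (118/7,9) (16,12) (14,14)]
5. Canonical ring: [(8,9) (118/7,9) (16,12) (14,14) (8,14)]

Clipped polygon: [(8,9) (118/7,9) (16,12) (14,14) (8,14)]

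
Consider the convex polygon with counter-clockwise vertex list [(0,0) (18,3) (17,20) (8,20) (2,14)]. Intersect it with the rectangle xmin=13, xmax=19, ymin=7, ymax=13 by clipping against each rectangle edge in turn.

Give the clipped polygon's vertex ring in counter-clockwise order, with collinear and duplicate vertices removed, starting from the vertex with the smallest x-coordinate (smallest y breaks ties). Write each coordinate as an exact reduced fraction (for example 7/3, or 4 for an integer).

Clipped polygon: [(13,7) (302/17,7) (296/17,13) (13,13)]

1. After x ≥ 13: [(13,13/6) (18,3) (17,20) (13,20)]
2. After x ≤ 19: [(13,13/6) (18,3) (17,20) (13,20)]
3. After y ≥ 7: [(13,7) (302/17,7) (17,20) (13,20)]
4. After y ≤ 13: [(13,13) (13,7) (302/17,7) (296/17,13)]
5. Canonical ring: [(13,7) (302/17,7) (296/17,13) (13,13)]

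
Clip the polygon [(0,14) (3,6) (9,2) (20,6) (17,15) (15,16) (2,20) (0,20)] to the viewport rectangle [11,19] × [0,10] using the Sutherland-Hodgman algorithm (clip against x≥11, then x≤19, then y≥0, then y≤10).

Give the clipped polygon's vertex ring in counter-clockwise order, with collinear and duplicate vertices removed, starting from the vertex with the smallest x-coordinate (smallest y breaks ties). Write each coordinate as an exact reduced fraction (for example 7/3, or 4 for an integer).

1. After x ≥ 11: [(11,30/11) (20,6) (17,15) (15,16) (11,224/13)]
2. After x ≤ 19: [(11,30/11) (19,62/11) (19,9) (17,15) (15,16) (11,224/13)]
3. After y ≥ 0: [(11,30/11) (19,62/11) (19,9) (17,15) (15,16) (11,224/13)]
4. After y ≤ 10: [(11,10) (11,30/11) (19,62/11) (19,9) (56/3,10)]
5. Canonical ring: [(11,30/11) (19,62/11) (19,9) (56/3,10) (11,10)]

Clipped polygon: [(11,30/11) (19,62/11) (19,9) (56/3,10) (11,10)]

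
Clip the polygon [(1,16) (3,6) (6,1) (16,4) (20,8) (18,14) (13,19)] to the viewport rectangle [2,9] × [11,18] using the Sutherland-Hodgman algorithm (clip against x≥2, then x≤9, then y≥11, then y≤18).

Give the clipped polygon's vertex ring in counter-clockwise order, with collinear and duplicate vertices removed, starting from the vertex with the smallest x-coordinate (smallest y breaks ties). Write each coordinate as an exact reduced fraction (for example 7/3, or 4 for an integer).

Clipped polygon: [(2,11) (9,11) (9,18) (2,65/4)]

1. After x ≥ 2: [(2,65/4) (2,11) (3,6) (6,1) (16,4) (20,8) (18,14) (13,19)]
2. After x ≤ 9: [(9,18) (2,65/4) (2,11) (3,6) (6,1) (9,19/10)]
3. After y ≥ 11: [(9,11) (9,18) (2,65/4) (2,11) (2,11)]
4. After y ≤ 18: [(9,11) (9,18) (2,65/4) (2,11) (2,11)]
5. Canonical ring: [(2,11) (9,11) (9,18) (2,65/4)]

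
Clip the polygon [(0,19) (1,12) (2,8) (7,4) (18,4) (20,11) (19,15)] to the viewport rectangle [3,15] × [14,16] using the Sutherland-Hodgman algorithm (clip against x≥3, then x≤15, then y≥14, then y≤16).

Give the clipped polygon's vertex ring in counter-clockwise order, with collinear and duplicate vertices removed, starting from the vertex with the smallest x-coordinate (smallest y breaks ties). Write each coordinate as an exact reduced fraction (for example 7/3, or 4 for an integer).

Clipped polygon: [(3,14) (15,14) (15,301/19) (57/4,16) (3,16)]

1. After x ≥ 3: [(3,349/19) (3,36/5) (7,4) (18,4) (20,11) (19,15)]
2. After x ≤ 15: [(15,301/19) (3,349/19) (3,36/5) (7,4) (15,4)]
3. After y ≥ 14: [(15,14) (15,301/19) (3,349/19) (3,14)]
4. After y ≤ 16: [(15,14) (15,301/19) (57/4,16) (3,16) (3,14)]
5. Canonical ring: [(3,14) (15,14) (15,301/19) (57/4,16) (3,16)]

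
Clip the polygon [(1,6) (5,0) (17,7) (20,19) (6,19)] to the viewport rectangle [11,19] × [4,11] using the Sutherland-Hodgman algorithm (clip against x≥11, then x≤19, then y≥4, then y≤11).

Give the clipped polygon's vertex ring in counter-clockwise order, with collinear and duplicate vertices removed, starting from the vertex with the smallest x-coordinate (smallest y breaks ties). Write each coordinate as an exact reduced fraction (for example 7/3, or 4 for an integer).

Clipped polygon: [(11,4) (83/7,4) (17,7) (18,11) (11,11)]

1. After x ≥ 11: [(11,7/2) (17,7) (20,19) (11,19)]
2. After x ≤ 19: [(11,7/2) (17,7) (19,15) (19,19) (11,19)]
3. After y ≥ 4: [(11,4) (83/7,4) (17,7) (19,15) (19,19) (11,19)]
4. After y ≤ 11: [(11,11) (11,4) (83/7,4) (17,7) (18,11)]
5. Canonical ring: [(11,4) (83/7,4) (17,7) (18,11) (11,11)]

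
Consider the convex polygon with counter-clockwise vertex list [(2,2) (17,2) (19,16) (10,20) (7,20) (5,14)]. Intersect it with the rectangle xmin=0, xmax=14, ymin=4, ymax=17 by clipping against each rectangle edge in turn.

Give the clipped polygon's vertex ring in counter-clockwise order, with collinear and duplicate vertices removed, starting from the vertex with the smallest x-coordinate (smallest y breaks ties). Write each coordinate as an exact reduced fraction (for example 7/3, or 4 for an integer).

1. After x ≥ 0: [(2,2) (17,2) (19,16) (10,20) (7,20) (5,14)]
2. After x ≤ 14: [(2,2) (14,2) (14,164/9) (10,20) (7,20) (5,14)]
3. After y ≥ 4: [(5/2,4) (14,4) (14,164/9) (10,20) (7,20) (5,14)]
4. After y ≤ 17: [(5/2,4) (14,4) (14,17) (6,17) (5,14)]
5. Canonical ring: [(5/2,4) (14,4) (14,17) (6,17) (5,14)]

Clipped polygon: [(5/2,4) (14,4) (14,17) (6,17) (5,14)]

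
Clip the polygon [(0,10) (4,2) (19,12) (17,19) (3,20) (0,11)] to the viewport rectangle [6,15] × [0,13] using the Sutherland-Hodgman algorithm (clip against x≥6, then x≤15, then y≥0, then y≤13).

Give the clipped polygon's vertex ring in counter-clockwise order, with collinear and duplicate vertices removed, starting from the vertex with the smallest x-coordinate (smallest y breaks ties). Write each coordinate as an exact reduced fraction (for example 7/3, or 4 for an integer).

1. After x ≥ 6: [(6,10/3) (19,12) (17,19) (6,277/14)]
2. After x ≤ 15: [(6,10/3) (15,28/3) (15,134/7) (6,277/14)]
3. After y ≥ 0: [(6,10/3) (15,28/3) (15,134/7) (6,277/14)]
4. After y ≤ 13: [(6,13) (6,10/3) (15,28/3) (15,13)]
5. Canonical ring: [(6,10/3) (15,28/3) (15,13) (6,13)]

Clipped polygon: [(6,10/3) (15,28/3) (15,13) (6,13)]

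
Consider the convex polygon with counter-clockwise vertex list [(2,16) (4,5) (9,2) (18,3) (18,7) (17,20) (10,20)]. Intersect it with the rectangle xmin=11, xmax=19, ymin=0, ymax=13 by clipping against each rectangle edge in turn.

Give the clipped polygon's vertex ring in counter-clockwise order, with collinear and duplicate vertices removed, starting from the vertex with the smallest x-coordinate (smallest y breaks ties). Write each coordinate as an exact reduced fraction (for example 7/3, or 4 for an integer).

Clipped polygon: [(11,20/9) (18,3) (18,7) (228/13,13) (11,13)]

1. After x ≥ 11: [(11,20/9) (18,3) (18,7) (17,20) (11,20)]
2. After x ≤ 19: [(11,20/9) (18,3) (18,7) (17,20) (11,20)]
3. After y ≥ 0: [(11,20/9) (18,3) (18,7) (17,20) (11,20)]
4. After y ≤ 13: [(11,13) (11,20/9) (18,3) (18,7) (228/13,13)]
5. Canonical ring: [(11,20/9) (18,3) (18,7) (228/13,13) (11,13)]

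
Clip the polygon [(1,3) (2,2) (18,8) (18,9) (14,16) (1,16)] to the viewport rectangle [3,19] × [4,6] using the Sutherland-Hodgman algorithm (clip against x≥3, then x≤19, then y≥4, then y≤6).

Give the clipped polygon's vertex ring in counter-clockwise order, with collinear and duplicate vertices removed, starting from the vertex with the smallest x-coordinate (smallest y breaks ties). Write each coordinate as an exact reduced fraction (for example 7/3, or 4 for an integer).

Clipped polygon: [(3,4) (22/3,4) (38/3,6) (3,6)]

1. After x ≥ 3: [(3,19/8) (18,8) (18,9) (14,16) (3,16)]
2. After x ≤ 19: [(3,19/8) (18,8) (18,9) (14,16) (3,16)]
3. After y ≥ 4: [(3,4) (22/3,4) (18,8) (18,9) (14,16) (3,16)]
4. After y ≤ 6: [(3,6) (3,4) (22/3,4) (38/3,6)]
5. Canonical ring: [(3,4) (22/3,4) (38/3,6) (3,6)]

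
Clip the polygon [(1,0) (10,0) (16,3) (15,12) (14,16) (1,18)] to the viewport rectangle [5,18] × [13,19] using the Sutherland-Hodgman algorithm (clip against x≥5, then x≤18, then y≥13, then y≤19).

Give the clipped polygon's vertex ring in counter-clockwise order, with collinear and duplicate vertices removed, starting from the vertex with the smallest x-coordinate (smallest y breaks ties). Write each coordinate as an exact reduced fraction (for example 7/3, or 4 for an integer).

1. After x ≥ 5: [(5,0) (10,0) (16,3) (15,12) (14,16) (5,226/13)]
2. After x ≤ 18: [(5,0) (10,0) (16,3) (15,12) (14,16) (5,226/13)]
3. After y ≥ 13: [(5,13) (59/4,13) (14,16) (5,226/13)]
4. After y ≤ 19: [(5,13) (59/4,13) (14,16) (5,226/13)]
5. Canonical ring: [(5,13) (59/4,13) (14,16) (5,226/13)]

Clipped polygon: [(5,13) (59/4,13) (14,16) (5,226/13)]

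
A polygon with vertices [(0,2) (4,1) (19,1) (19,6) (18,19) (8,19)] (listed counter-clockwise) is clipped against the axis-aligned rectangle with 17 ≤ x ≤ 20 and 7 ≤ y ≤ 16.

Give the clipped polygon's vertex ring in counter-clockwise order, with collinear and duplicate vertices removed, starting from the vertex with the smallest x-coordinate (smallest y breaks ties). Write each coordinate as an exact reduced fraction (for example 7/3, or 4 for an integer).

Clipped polygon: [(17,7) (246/13,7) (237/13,16) (17,16)]

1. After x ≥ 17: [(17,1) (19,1) (19,6) (18,19) (17,19)]
2. After x ≤ 20: [(17,1) (19,1) (19,6) (18,19) (17,19)]
3. After y ≥ 7: [(17,7) (246/13,7) (18,19) (17,19)]
4. After y ≤ 16: [(17,16) (17,7) (246/13,7) (237/13,16)]
5. Canonical ring: [(17,7) (246/13,7) (237/13,16) (17,16)]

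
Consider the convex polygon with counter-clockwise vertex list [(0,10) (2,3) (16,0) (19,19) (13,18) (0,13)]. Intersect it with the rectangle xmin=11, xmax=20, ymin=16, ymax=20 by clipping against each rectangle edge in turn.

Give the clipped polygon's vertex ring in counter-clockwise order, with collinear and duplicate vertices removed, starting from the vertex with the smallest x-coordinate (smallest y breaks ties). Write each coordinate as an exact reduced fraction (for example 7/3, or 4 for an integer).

Clipped polygon: [(11,16) (352/19,16) (19,19) (13,18) (11,224/13)]

1. After x ≥ 11: [(11,15/14) (16,0) (19,19) (13,18) (11,224/13)]
2. After x ≤ 20: [(11,15/14) (16,0) (19,19) (13,18) (11,224/13)]
3. After y ≥ 16: [(11,16) (352/19,16) (19,19) (13,18) (11,224/13)]
4. After y ≤ 20: [(11,16) (352/19,16) (19,19) (13,18) (11,224/13)]
5. Canonical ring: [(11,16) (352/19,16) (19,19) (13,18) (11,224/13)]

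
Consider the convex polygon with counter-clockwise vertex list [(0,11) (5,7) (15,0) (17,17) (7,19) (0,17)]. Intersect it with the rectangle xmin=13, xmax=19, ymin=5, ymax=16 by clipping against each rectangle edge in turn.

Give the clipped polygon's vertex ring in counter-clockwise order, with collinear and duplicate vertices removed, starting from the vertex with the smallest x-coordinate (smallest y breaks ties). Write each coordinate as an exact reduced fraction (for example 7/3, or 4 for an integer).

Clipped polygon: [(13,5) (265/17,5) (287/17,16) (13,16)]

1. After x ≥ 13: [(13,7/5) (15,0) (17,17) (13,89/5)]
2. After x ≤ 19: [(13,7/5) (15,0) (17,17) (13,89/5)]
3. After y ≥ 5: [(13,5) (265/17,5) (17,17) (13,89/5)]
4. After y ≤ 16: [(13,16) (13,5) (265/17,5) (287/17,16)]
5. Canonical ring: [(13,5) (265/17,5) (287/17,16) (13,16)]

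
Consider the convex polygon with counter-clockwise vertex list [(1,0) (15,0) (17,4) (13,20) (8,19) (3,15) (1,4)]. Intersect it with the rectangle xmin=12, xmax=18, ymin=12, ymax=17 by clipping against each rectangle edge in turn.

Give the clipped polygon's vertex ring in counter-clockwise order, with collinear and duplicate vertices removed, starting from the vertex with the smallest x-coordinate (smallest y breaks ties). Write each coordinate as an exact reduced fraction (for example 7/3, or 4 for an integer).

1. After x ≥ 12: [(12,0) (15,0) (17,4) (13,20) (12,99/5)]
2. After x ≤ 18: [(12,0) (15,0) (17,4) (13,20) (12,99/5)]
3. After y ≥ 12: [(12,12) (15,12) (13,20) (12,99/5)]
4. After y ≤ 17: [(12,17) (12,12) (15,12) (55/4,17)]
5. Canonical ring: [(12,12) (15,12) (55/4,17) (12,17)]

Clipped polygon: [(12,12) (15,12) (55/4,17) (12,17)]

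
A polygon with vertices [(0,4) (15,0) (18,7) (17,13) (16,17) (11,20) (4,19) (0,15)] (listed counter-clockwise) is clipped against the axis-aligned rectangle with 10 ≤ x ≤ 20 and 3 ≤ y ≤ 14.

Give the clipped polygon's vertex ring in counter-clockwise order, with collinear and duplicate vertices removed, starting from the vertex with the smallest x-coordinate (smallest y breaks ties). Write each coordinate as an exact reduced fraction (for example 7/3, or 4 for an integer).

Clipped polygon: [(10,3) (114/7,3) (18,7) (17,13) (67/4,14) (10,14)]

1. After x ≥ 10: [(10,4/3) (15,0) (18,7) (17,13) (16,17) (11,20) (10,139/7)]
2. After x ≤ 20: [(10,4/3) (15,0) (18,7) (17,13) (16,17) (11,20) (10,139/7)]
3. After y ≥ 3: [(10,3) (114/7,3) (18,7) (17,13) (16,17) (11,20) (10,139/7)]
4. After y ≤ 14: [(10,14) (10,3) (114/7,3) (18,7) (17,13) (67/4,14)]
5. Canonical ring: [(10,3) (114/7,3) (18,7) (17,13) (67/4,14) (10,14)]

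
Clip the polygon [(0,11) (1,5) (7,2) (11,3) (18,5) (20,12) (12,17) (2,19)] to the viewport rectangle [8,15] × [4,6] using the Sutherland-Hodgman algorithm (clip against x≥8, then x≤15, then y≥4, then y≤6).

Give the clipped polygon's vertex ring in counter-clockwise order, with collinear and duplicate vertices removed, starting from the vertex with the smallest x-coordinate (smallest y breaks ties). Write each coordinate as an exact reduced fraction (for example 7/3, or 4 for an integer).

Clipped polygon: [(8,4) (29/2,4) (15,29/7) (15,6) (8,6)]

1. After x ≥ 8: [(8,9/4) (11,3) (18,5) (20,12) (12,17) (8,89/5)]
2. After x ≤ 15: [(8,9/4) (11,3) (15,29/7) (15,121/8) (12,17) (8,89/5)]
3. After y ≥ 4: [(8,4) (29/2,4) (15,29/7) (15,121/8) (12,17) (8,89/5)]
4. After y ≤ 6: [(8,6) (8,4) (29/2,4) (15,29/7) (15,6)]
5. Canonical ring: [(8,4) (29/2,4) (15,29/7) (15,6) (8,6)]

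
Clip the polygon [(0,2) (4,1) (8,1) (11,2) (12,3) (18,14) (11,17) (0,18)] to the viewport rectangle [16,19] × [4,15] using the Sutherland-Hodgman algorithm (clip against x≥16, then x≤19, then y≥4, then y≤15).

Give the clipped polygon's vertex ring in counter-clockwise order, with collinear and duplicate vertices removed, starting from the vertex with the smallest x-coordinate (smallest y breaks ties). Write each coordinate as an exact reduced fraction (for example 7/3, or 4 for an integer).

1. After x ≥ 16: [(16,31/3) (18,14) (16,104/7)]
2. After x ≤ 19: [(16,31/3) (18,14) (16,104/7)]
3. After y ≥ 4: [(16,31/3) (18,14) (16,104/7)]
4. After y ≤ 15: [(16,31/3) (18,14) (16,104/7)]
5. Canonical ring: [(16,31/3) (18,14) (16,104/7)]

Clipped polygon: [(16,31/3) (18,14) (16,104/7)]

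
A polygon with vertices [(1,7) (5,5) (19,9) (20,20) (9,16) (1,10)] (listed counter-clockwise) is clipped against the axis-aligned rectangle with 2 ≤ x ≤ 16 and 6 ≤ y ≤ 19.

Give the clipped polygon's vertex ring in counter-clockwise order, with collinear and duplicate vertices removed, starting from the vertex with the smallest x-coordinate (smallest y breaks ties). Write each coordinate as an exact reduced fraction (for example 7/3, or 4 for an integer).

Clipped polygon: [(2,13/2) (3,6) (17/2,6) (16,57/7) (16,204/11) (9,16) (2,43/4)]

1. After x ≥ 2: [(2,13/2) (5,5) (19,9) (20,20) (9,16) (2,43/4)]
2. After x ≤ 16: [(2,13/2) (5,5) (16,57/7) (16,204/11) (9,16) (2,43/4)]
3. After y ≥ 6: [(2,13/2) (3,6) (17/2,6) (16,57/7) (16,204/11) (9,16) (2,43/4)]
4. After y ≤ 19: [(2,13/2) (3,6) (17/2,6) (16,57/7) (16,204/11) (9,16) (2,43/4)]
5. Canonical ring: [(2,13/2) (3,6) (17/2,6) (16,57/7) (16,204/11) (9,16) (2,43/4)]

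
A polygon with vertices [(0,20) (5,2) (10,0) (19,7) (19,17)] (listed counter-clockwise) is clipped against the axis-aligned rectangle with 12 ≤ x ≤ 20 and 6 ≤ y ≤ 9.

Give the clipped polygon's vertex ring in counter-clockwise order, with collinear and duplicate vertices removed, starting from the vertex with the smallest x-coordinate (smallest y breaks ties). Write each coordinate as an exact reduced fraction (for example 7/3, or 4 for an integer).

1. After x ≥ 12: [(12,344/19) (12,14/9) (19,7) (19,17)]
2. After x ≤ 20: [(12,344/19) (12,14/9) (19,7) (19,17)]
3. After y ≥ 6: [(12,344/19) (12,6) (124/7,6) (19,7) (19,17)]
4. After y ≤ 9: [(12,9) (12,6) (124/7,6) (19,7) (19,9)]
5. Canonical ring: [(12,6) (124/7,6) (19,7) (19,9) (12,9)]

Clipped polygon: [(12,6) (124/7,6) (19,7) (19,9) (12,9)]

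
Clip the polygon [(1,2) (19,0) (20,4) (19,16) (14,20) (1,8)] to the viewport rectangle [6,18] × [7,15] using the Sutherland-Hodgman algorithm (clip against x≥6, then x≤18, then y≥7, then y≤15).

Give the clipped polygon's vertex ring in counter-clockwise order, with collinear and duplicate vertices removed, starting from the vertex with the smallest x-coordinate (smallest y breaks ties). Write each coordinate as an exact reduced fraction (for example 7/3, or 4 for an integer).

Clipped polygon: [(6,7) (18,7) (18,15) (103/12,15) (6,164/13)]

1. After x ≥ 6: [(6,13/9) (19,0) (20,4) (19,16) (14,20) (6,164/13)]
2. After x ≤ 18: [(6,13/9) (18,1/9) (18,84/5) (14,20) (6,164/13)]
3. After y ≥ 7: [(6,7) (18,7) (18,84/5) (14,20) (6,164/13)]
4. After y ≤ 15: [(6,7) (18,7) (18,15) (103/12,15) (6,164/13)]
5. Canonical ring: [(6,7) (18,7) (18,15) (103/12,15) (6,164/13)]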